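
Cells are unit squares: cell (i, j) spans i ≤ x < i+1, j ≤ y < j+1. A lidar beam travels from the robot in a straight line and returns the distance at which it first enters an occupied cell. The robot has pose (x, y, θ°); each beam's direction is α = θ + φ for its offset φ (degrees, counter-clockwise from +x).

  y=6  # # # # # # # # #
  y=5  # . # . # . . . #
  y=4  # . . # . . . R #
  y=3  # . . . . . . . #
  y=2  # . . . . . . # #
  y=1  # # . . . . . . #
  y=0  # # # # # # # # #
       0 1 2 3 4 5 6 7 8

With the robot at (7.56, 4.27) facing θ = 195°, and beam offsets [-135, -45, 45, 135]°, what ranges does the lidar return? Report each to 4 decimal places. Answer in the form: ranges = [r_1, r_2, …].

ranges = [0.8800, 2.9560, 3.7759, 0.5081]

beam 1: φ=-135°, α=60°
  dir = (cos 60°, sin 60°) = (0.5000, 0.8660); from cell (7,4)
  next x-line at t=0.8800, next y-line at t=0.8429; Δt_x=2.0000, Δt_y=1.1547
    y: enter (7,5) at t=0.8429
    x: enter (8,5) at t=0.8800 ← occupied
  → r_1 = 0.8800
beam 2: φ=-45°, α=150°
  dir = (cos 150°, sin 150°) = (-0.8660, 0.5000); from cell (7,4)
  next x-line at t=0.6466, next y-line at t=1.4600; Δt_x=1.1547, Δt_y=2.0000
    x: enter (6,4) at t=0.6466
    y: enter (6,5) at t=1.4600
    x: enter (5,5) at t=1.8013
    x: enter (4,5) at t=2.9560 ← occupied
  → r_2 = 2.9560
beam 3: φ=45°, α=240°
  dir = (cos 240°, sin 240°) = (-0.5000, -0.8660); from cell (7,4)
  next x-line at t=1.1200, next y-line at t=0.3118; Δt_x=2.0000, Δt_y=1.1547
    y: enter (7,3) at t=0.3118
    x: enter (6,3) at t=1.1200
    y: enter (6,2) at t=1.4665
    y: enter (6,1) at t=2.6212
    x: enter (5,1) at t=3.1200
    y: enter (5,0) at t=3.7759 ← occupied
  → r_3 = 3.7759
beam 4: φ=135°, α=330°
  dir = (cos 330°, sin 330°) = (0.8660, -0.5000); from cell (7,4)
  next x-line at t=0.5081, next y-line at t=0.5400; Δt_x=1.1547, Δt_y=2.0000
    x: enter (8,4) at t=0.5081 ← occupied
  → r_4 = 0.5081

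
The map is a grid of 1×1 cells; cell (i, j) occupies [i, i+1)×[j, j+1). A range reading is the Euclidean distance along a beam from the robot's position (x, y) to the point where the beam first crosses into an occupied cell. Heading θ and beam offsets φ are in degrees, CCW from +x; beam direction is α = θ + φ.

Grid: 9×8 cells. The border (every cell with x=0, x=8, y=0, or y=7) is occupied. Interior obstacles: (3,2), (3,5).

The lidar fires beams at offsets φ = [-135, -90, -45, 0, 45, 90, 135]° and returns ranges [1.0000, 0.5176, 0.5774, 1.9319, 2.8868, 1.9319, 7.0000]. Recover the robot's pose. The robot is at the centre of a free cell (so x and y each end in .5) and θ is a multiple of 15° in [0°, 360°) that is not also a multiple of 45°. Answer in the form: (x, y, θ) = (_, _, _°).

(x, y, θ) = (1.5, 3.5, 255°)

Candidates: 40 free-cell centres × 16 headings = 640 poses. Raycast each; keep the one whose scan matches to 4 dp.
  (1.5, 2.5, 30°): beam 1 = 1.5529 ≠ 1.0000 ✗
  (3.5, 4.5, 345°): beam 1 = 2.8868 ≠ 1.0000 ✗
  (3.5, 3.5, 165°): beam 1 = 5.1962 ≠ 1.0000 ✗
  …
  (1.5, 3.5, 255°): r_1=1.0000, r_2=0.5176, r_3=0.5774, r_4=1.9319, r_5=2.8868, r_6=1.9319, r_7=7.0000 — all match ✓
Only this pose fits every beam.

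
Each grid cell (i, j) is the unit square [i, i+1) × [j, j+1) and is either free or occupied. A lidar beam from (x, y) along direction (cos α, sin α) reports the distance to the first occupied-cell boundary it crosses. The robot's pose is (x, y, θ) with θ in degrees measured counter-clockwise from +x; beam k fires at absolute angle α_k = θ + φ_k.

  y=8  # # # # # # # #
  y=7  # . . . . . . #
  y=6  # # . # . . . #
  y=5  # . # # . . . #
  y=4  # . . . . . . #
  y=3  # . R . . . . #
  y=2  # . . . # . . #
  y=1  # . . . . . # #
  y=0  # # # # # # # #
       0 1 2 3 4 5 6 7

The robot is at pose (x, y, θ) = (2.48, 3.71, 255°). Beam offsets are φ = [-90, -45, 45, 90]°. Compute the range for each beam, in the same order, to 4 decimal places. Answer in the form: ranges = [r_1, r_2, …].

beam 1: φ=-90°, α=165°
  direction (-0.9659, 0.2588); cell (2,3); t to first gridline: x 0.4969, y 1.1205 (then +1.0353 / +3.8637)
    (1,3) via x @ 0.4969
    (1,4) via y @ 1.1205
    (0,4) via x @ 1.5322  # hit
  → r_1 = 1.5322
beam 2: φ=-45°, α=210°
  direction (-0.8660, -0.5000); cell (2,3); t to first gridline: x 0.5543, y 1.4200 (then +1.1547 / +2.0000)
    (1,3) via x @ 0.5543
    (1,2) via y @ 1.4200
    (0,2) via x @ 1.7090  # hit
  → r_2 = 1.7090
beam 3: φ=45°, α=300°
  direction (0.5000, -0.8660); cell (2,3); t to first gridline: x 1.0400, y 0.8198 (then +2.0000 / +1.1547)
    (2,2) via y @ 0.8198
    (3,2) via x @ 1.0400
    (3,1) via y @ 1.9745
    (4,1) via x @ 3.0400
    (4,0) via y @ 3.1292  # hit
  → r_3 = 3.1292
beam 4: φ=90°, α=345°
  direction (0.9659, -0.2588); cell (2,3); t to first gridline: x 0.5383, y 2.7432 (then +1.0353 / +3.8637)
    (3,3) via x @ 0.5383
    (4,3) via x @ 1.5736
    (5,3) via x @ 2.6089
    (5,2) via y @ 2.7432
    (6,2) via x @ 3.6442
    (7,2) via x @ 4.6794  # hit
  → r_4 = 4.6794

ranges = [1.5322, 1.7090, 3.1292, 4.6794]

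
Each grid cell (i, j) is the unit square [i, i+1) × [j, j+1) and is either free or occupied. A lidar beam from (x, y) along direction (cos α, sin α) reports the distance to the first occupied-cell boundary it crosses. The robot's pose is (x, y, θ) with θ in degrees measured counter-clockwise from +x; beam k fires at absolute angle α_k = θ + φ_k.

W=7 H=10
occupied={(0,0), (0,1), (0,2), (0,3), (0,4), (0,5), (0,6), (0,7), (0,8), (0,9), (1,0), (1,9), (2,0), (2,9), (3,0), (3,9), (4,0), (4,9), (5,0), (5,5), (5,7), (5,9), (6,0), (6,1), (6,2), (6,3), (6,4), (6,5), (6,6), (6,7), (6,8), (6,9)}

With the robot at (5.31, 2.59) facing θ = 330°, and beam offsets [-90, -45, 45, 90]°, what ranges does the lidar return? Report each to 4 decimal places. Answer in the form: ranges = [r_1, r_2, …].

ranges = [1.8360, 1.6461, 0.7143, 1.3800]

beam 1: φ=-90°, α=240°
  d=(-0.5000,-0.8660)  start (5,2)  tX=0.6200 tY=0.6813  stride 1/|dx|=2.0000 1/|dy|=1.1547
    cross x-line → (4,2), t=0.6200
    cross y-line → (4,1), t=0.6813
    cross y-line → (4,0), t=1.8360 (wall)
  → r_1 = 1.8360
beam 2: φ=-45°, α=285°
  d=(0.2588,-0.9659)  start (5,2)  tX=2.6660 tY=0.6108  stride 1/|dx|=3.8637 1/|dy|=1.0353
    cross y-line → (5,1), t=0.6108
    cross y-line → (5,0), t=1.6461 (wall)
  → r_2 = 1.6461
beam 3: φ=45°, α=15°
  d=(0.9659,0.2588)  start (5,2)  tX=0.7143 tY=1.5841  stride 1/|dx|=1.0353 1/|dy|=3.8637
    cross x-line → (6,2), t=0.7143 (wall)
  → r_3 = 0.7143
beam 4: φ=90°, α=60°
  d=(0.5000,0.8660)  start (5,2)  tX=1.3800 tY=0.4734  stride 1/|dx|=2.0000 1/|dy|=1.1547
    cross y-line → (5,3), t=0.4734
    cross x-line → (6,3), t=1.3800 (wall)
  → r_4 = 1.3800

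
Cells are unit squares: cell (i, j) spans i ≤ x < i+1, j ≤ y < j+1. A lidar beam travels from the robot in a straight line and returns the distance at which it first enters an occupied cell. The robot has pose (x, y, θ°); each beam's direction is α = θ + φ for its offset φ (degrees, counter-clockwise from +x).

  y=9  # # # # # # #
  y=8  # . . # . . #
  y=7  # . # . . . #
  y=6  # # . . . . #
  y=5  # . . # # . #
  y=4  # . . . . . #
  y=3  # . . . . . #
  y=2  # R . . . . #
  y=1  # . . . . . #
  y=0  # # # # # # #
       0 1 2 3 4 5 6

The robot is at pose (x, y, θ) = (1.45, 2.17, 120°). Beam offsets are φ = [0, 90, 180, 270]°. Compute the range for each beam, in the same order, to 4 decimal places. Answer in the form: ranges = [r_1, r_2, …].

beam 1: φ=0°, α=120°
  cosα=-0.5000 sinα=0.8660 | (1,2) | tMaxX 0.9000 tMaxY 0.9584 | tΔX 2.0000 tΔY 1.1547
    t=0.9000 [x] (0,2) — stop
  → r_1 = 0.9000
beam 2: φ=90°, α=210°
  cosα=-0.8660 sinα=-0.5000 | (1,2) | tMaxX 0.5196 tMaxY 0.3400 | tΔX 1.1547 tΔY 2.0000
    t=0.3400 [y] (1,1)
    t=0.5196 [x] (0,1) — stop
  → r_2 = 0.5196
beam 3: φ=180°, α=300°
  cosα=0.5000 sinα=-0.8660 | (1,2) | tMaxX 1.1000 tMaxY 0.1963 | tΔX 2.0000 tΔY 1.1547
    t=0.1963 [y] (1,1)
    t=1.1000 [x] (2,1)
    t=1.3510 [y] (2,0) — stop
  → r_3 = 1.3510
beam 4: φ=270°, α=30°
  cosα=0.8660 sinα=0.5000 | (1,2) | tMaxX 0.6351 tMaxY 1.6600 | tΔX 1.1547 tΔY 2.0000
    t=0.6351 [x] (2,2)
    t=1.6600 [y] (2,3)
    t=1.7898 [x] (3,3)
    t=2.9445 [x] (4,3)
    t=3.6600 [y] (4,4)
    t=4.0992 [x] (5,4)
    t=5.2539 [x] (6,4) — stop
  → r_4 = 5.2539

ranges = [0.9000, 0.5196, 1.3510, 5.2539]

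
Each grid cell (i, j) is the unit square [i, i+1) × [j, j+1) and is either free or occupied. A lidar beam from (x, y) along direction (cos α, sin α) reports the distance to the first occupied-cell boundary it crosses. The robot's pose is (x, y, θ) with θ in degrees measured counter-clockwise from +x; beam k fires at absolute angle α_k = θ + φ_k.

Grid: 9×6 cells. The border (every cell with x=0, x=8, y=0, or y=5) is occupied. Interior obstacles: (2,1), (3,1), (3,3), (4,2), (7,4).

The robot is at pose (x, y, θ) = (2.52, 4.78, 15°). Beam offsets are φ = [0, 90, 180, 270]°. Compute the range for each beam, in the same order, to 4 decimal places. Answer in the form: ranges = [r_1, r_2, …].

ranges = [0.8500, 0.2278, 1.5736, 2.8781]

beam 1: φ=0°, α=15°
  cosα=0.9659 sinα=0.2588 | (2,4) | tMaxX 0.4969 tMaxY 0.8500 | tΔX 1.0353 tΔY 3.8637
    t=0.4969 [x] (3,4)
    t=0.8500 [y] (3,5) — stop
  → r_1 = 0.8500
beam 2: φ=90°, α=105°
  cosα=-0.2588 sinα=0.9659 | (2,4) | tMaxX 2.0091 tMaxY 0.2278 | tΔX 3.8637 tΔY 1.0353
    t=0.2278 [y] (2,5) — stop
  → r_2 = 0.2278
beam 3: φ=180°, α=195°
  cosα=-0.9659 sinα=-0.2588 | (2,4) | tMaxX 0.5383 tMaxY 3.0137 | tΔX 1.0353 tΔY 3.8637
    t=0.5383 [x] (1,4)
    t=1.5736 [x] (0,4) — stop
  → r_3 = 1.5736
beam 4: φ=270°, α=285°
  cosα=0.2588 sinα=-0.9659 | (2,4) | tMaxX 1.8546 tMaxY 0.8075 | tΔX 3.8637 tΔY 1.0353
    t=0.8075 [y] (2,3)
    t=1.8428 [y] (2,2)
    t=1.8546 [x] (3,2)
    t=2.8781 [y] (3,1) — stop
  → r_4 = 2.8781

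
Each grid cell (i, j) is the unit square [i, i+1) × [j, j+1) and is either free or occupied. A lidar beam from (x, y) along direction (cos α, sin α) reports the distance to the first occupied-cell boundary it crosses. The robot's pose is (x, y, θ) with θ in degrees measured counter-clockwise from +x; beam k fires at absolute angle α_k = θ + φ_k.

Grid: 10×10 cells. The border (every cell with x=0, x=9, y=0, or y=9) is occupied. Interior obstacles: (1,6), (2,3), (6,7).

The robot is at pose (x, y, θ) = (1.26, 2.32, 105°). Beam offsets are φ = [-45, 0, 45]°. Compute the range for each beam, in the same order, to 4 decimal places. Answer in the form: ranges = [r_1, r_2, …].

ranges = [1.4800, 1.0046, 0.3002]

beam 1: φ=-45°, α=60°
  d=(0.5000,0.8660)  start (1,2)  tX=1.4800 tY=0.7852  stride 1/|dx|=2.0000 1/|dy|=1.1547
    cross y-line → (1,3), t=0.7852
    cross x-line → (2,3), t=1.4800 (wall)
  → r_1 = 1.4800
beam 2: φ=0°, α=105°
  d=(-0.2588,0.9659)  start (1,2)  tX=1.0046 tY=0.7040  stride 1/|dx|=3.8637 1/|dy|=1.0353
    cross y-line → (1,3), t=0.7040
    cross x-line → (0,3), t=1.0046 (wall)
  → r_2 = 1.0046
beam 3: φ=45°, α=150°
  d=(-0.8660,0.5000)  start (1,2)  tX=0.3002 tY=1.3600  stride 1/|dx|=1.1547 1/|dy|=2.0000
    cross x-line → (0,2), t=0.3002 (wall)
  → r_3 = 0.3002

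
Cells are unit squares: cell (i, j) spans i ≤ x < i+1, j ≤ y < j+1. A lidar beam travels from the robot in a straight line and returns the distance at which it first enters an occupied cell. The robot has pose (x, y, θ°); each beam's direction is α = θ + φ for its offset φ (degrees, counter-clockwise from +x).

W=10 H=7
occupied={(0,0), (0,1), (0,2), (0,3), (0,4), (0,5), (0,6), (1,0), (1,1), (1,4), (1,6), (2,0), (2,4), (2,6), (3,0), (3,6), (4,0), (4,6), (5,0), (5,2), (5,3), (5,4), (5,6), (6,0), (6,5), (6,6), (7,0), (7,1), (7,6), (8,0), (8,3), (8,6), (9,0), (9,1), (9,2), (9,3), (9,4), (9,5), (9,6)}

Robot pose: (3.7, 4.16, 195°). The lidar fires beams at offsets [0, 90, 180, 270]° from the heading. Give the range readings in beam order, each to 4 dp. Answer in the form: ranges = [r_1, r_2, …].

ranges = [2.7952, 3.2715, 1.3459, 1.9049]

beam 1: φ=0°, α=195°
  direction (-0.9659, -0.2588); cell (3,4); t to first gridline: x 0.7247, y 0.6182 (then +1.0353 / +3.8637)
    (3,3) via y @ 0.6182
    (2,3) via x @ 0.7247
    (1,3) via x @ 1.7600
    (0,3) via x @ 2.7952  # hit
  → r_1 = 2.7952
beam 2: φ=90°, α=285°
  direction (0.2588, -0.9659); cell (3,4); t to first gridline: x 1.1591, y 0.1656 (then +3.8637 / +1.0353)
    (3,3) via y @ 0.1656
    (4,3) via x @ 1.1591
    (4,2) via y @ 1.2009
    (4,1) via y @ 2.2362
    (4,0) via y @ 3.2715  # hit
  → r_2 = 3.2715
beam 3: φ=180°, α=15°
  direction (0.9659, 0.2588); cell (3,4); t to first gridline: x 0.3106, y 3.2455 (then +1.0353 / +3.8637)
    (4,4) via x @ 0.3106
    (5,4) via x @ 1.3459  # hit
  → r_3 = 1.3459
beam 4: φ=270°, α=105°
  direction (-0.2588, 0.9659); cell (3,4); t to first gridline: x 2.7046, y 0.8696 (then +3.8637 / +1.0353)
    (3,5) via y @ 0.8696
    (3,6) via y @ 1.9049  # hit
  → r_4 = 1.9049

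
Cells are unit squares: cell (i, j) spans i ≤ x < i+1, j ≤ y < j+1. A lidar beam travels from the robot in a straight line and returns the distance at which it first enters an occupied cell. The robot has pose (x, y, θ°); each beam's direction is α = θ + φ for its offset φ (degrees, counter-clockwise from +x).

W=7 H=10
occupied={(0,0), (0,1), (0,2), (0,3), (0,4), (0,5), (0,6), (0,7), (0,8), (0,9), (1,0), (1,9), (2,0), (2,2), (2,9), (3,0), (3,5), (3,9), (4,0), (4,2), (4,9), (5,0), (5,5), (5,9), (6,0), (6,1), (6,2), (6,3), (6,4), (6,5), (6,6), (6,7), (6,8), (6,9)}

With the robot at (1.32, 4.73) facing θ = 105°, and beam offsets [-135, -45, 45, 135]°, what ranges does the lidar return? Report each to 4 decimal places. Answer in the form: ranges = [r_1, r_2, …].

beam 1: φ=-135°, α=330°
  cosα=0.8660 sinα=-0.5000 | (1,4) | tMaxX 0.7852 tMaxY 1.4600 | tΔX 1.1547 tΔY 2.0000
    t=0.7852 [x] (2,4)
    t=1.4600 [y] (2,3)
    t=1.9399 [x] (3,3)
    t=3.0946 [x] (4,3)
    t=3.4600 [y] (4,2) — stop
  → r_1 = 3.4600
beam 2: φ=-45°, α=60°
  cosα=0.5000 sinα=0.8660 | (1,4) | tMaxX 1.3600 tMaxY 0.3118 | tΔX 2.0000 tΔY 1.1547
    t=0.3118 [y] (1,5)
    t=1.3600 [x] (2,5)
    t=1.4665 [y] (2,6)
    t=2.6212 [y] (2,7)
    t=3.3600 [x] (3,7)
    t=3.7759 [y] (3,8)
    t=4.9306 [y] (3,9) — stop
  → r_2 = 4.9306
beam 3: φ=45°, α=150°
  cosα=-0.8660 sinα=0.5000 | (1,4) | tMaxX 0.3695 tMaxY 0.5400 | tΔX 1.1547 tΔY 2.0000
    t=0.3695 [x] (0,4) — stop
  → r_3 = 0.3695
beam 4: φ=135°, α=240°
  cosα=-0.5000 sinα=-0.8660 | (1,4) | tMaxX 0.6400 tMaxY 0.8429 | tΔX 2.0000 tΔY 1.1547
    t=0.6400 [x] (0,4) — stop
  → r_4 = 0.6400

ranges = [3.4600, 4.9306, 0.3695, 0.6400]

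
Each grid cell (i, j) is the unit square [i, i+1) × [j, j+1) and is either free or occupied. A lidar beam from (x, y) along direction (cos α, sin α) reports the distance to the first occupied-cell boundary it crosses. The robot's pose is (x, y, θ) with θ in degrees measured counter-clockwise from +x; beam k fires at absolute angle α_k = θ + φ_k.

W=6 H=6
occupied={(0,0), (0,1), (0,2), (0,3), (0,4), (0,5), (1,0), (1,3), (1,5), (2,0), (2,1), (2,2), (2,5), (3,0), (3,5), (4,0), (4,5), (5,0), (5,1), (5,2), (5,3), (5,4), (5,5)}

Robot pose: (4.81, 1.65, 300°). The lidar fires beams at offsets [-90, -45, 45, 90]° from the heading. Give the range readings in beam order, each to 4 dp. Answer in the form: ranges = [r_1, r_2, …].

ranges = [1.3000, 0.6729, 0.1967, 0.2194]

beam 1: φ=-90°, α=210°
  d=(-0.8660,-0.5000)  start (4,1)  tX=0.9353 tY=1.3000  stride 1/|dx|=1.1547 1/|dy|=2.0000
    cross x-line → (3,1), t=0.9353
    cross y-line → (3,0), t=1.3000 (wall)
  → r_1 = 1.3000
beam 2: φ=-45°, α=255°
  d=(-0.2588,-0.9659)  start (4,1)  tX=3.1296 tY=0.6729  stride 1/|dx|=3.8637 1/|dy|=1.0353
    cross y-line → (4,0), t=0.6729 (wall)
  → r_2 = 0.6729
beam 3: φ=45°, α=345°
  d=(0.9659,-0.2588)  start (4,1)  tX=0.1967 tY=2.5114  stride 1/|dx|=1.0353 1/|dy|=3.8637
    cross x-line → (5,1), t=0.1967 (wall)
  → r_3 = 0.1967
beam 4: φ=90°, α=30°
  d=(0.8660,0.5000)  start (4,1)  tX=0.2194 tY=0.7000  stride 1/|dx|=1.1547 1/|dy|=2.0000
    cross x-line → (5,1), t=0.2194 (wall)
  → r_4 = 0.2194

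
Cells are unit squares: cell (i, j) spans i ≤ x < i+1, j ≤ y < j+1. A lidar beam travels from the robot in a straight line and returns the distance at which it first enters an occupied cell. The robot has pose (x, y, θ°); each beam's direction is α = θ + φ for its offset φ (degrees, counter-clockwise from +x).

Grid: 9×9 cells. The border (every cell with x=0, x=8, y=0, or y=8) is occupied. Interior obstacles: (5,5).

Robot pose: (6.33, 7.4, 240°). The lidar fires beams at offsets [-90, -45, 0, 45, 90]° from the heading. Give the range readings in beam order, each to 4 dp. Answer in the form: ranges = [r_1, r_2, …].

ranges = [1.2000, 5.5180, 1.6166, 6.4524, 1.9283]

beam 1: φ=-90°, α=150°
  d=(-0.8660,0.5000)  start (6,7)  tX=0.3811 tY=1.2000  stride 1/|dx|=1.1547 1/|dy|=2.0000
    cross x-line → (5,7), t=0.3811
    cross y-line → (5,8), t=1.2000 (wall)
  → r_1 = 1.2000
beam 2: φ=-45°, α=195°
  d=(-0.9659,-0.2588)  start (6,7)  tX=0.3416 tY=1.5455  stride 1/|dx|=1.0353 1/|dy|=3.8637
    cross x-line → (5,7), t=0.3416
    cross x-line → (4,7), t=1.3769
    cross y-line → (4,6), t=1.5455
    cross x-line → (3,6), t=2.4122
    cross x-line → (2,6), t=3.4475
    cross x-line → (1,6), t=4.4827
    cross y-line → (1,5), t=5.4092
    cross x-line → (0,5), t=5.5180 (wall)
  → r_2 = 5.5180
beam 3: φ=0°, α=240°
  d=(-0.5000,-0.8660)  start (6,7)  tX=0.6600 tY=0.4619  stride 1/|dx|=2.0000 1/|dy|=1.1547
    cross y-line → (6,6), t=0.4619
    cross x-line → (5,6), t=0.6600
    cross y-line → (5,5), t=1.6166 (wall)
  → r_3 = 1.6166
beam 4: φ=45°, α=285°
  d=(0.2588,-0.9659)  start (6,7)  tX=2.5887 tY=0.4141  stride 1/|dx|=3.8637 1/|dy|=1.0353
    cross y-line → (6,6), t=0.4141
    cross y-line → (6,5), t=1.4494
    cross y-line → (6,4), t=2.4847
    cross x-line → (7,4), t=2.5887
    cross y-line → (7,3), t=3.5199
    cross y-line → (7,2), t=4.5552
    cross y-line → (7,1), t=5.5905
    cross x-line → (8,1), t=6.4524 (wall)
  → r_4 = 6.4524
beam 5: φ=90°, α=330°
  d=(0.8660,-0.5000)  start (6,7)  tX=0.7736 tY=0.8000  stride 1/|dx|=1.1547 1/|dy|=2.0000
    cross x-line → (7,7), t=0.7736
    cross y-line → (7,6), t=0.8000
    cross x-line → (8,6), t=1.9283 (wall)
  → r_5 = 1.9283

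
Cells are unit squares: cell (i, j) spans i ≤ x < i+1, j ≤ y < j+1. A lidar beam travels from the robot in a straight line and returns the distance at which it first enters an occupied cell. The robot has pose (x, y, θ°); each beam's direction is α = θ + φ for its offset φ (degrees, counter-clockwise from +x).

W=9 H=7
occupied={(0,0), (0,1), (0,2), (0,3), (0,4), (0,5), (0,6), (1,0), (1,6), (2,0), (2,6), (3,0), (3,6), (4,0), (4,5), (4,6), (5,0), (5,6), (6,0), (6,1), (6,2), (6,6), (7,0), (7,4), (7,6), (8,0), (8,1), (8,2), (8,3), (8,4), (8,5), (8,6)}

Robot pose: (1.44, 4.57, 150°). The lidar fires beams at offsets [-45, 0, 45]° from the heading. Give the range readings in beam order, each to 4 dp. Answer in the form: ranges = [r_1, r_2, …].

ranges = [1.4804, 0.5081, 0.4555]

beam 1: φ=-45°, α=105°
  d=(-0.2588,0.9659)  start (1,4)  tX=1.7000 tY=0.4452  stride 1/|dx|=3.8637 1/|dy|=1.0353
    cross y-line → (1,5), t=0.4452
    cross y-line → (1,6), t=1.4804 (wall)
  → r_1 = 1.4804
beam 2: φ=0°, α=150°
  d=(-0.8660,0.5000)  start (1,4)  tX=0.5081 tY=0.8600  stride 1/|dx|=1.1547 1/|dy|=2.0000
    cross x-line → (0,4), t=0.5081 (wall)
  → r_2 = 0.5081
beam 3: φ=45°, α=195°
  d=(-0.9659,-0.2588)  start (1,4)  tX=0.4555 tY=2.2023  stride 1/|dx|=1.0353 1/|dy|=3.8637
    cross x-line → (0,4), t=0.4555 (wall)
  → r_3 = 0.4555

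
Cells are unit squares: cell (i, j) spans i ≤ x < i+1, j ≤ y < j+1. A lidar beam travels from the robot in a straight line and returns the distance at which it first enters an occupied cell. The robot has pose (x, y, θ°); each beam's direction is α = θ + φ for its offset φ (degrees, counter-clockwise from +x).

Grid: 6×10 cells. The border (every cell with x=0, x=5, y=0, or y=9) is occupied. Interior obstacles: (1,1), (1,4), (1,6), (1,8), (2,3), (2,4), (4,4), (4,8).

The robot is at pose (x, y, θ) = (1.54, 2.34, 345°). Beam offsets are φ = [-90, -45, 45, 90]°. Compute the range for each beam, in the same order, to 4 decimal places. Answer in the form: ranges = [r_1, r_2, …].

ranges = [0.3520, 0.3926, 1.3200, 1.7186]

beam 1: φ=-90°, α=255°
  cosα=-0.2588 sinα=-0.9659 | (1,2) | tMaxX 2.0864 tMaxY 0.3520 | tΔX 3.8637 tΔY 1.0353
    t=0.3520 [y] (1,1) — stop
  → r_1 = 0.3520
beam 2: φ=-45°, α=300°
  cosα=0.5000 sinα=-0.8660 | (1,2) | tMaxX 0.9200 tMaxY 0.3926 | tΔX 2.0000 tΔY 1.1547
    t=0.3926 [y] (1,1) — stop
  → r_2 = 0.3926
beam 3: φ=45°, α=30°
  cosα=0.8660 sinα=0.5000 | (1,2) | tMaxX 0.5312 tMaxY 1.3200 | tΔX 1.1547 tΔY 2.0000
    t=0.5312 [x] (2,2)
    t=1.3200 [y] (2,3) — stop
  → r_3 = 1.3200
beam 4: φ=90°, α=75°
  cosα=0.2588 sinα=0.9659 | (1,2) | tMaxX 1.7773 tMaxY 0.6833 | tΔX 3.8637 tΔY 1.0353
    t=0.6833 [y] (1,3)
    t=1.7186 [y] (1,4) — stop
  → r_4 = 1.7186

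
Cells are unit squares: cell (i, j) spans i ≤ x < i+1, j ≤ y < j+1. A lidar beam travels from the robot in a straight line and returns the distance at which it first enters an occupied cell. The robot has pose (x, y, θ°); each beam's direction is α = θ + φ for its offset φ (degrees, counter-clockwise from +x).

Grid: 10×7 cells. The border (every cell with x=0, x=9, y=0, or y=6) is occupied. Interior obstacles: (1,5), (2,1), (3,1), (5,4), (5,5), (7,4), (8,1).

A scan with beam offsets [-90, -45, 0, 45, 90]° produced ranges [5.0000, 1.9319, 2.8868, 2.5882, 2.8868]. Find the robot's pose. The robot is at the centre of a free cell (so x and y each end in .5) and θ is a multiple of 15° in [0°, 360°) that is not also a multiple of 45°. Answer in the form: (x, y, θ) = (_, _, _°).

The pose lattice has 33·16 = 528 candidates. Test each by forward raycasting.
  (3.5, 2.5, 165°): beam 1 = 3.6235 ≠ 5.0000 ✗
  (6.5, 5.5, 210°): beam 1 = 0.5774 ≠ 5.0000 ✗
  (2.5, 2.5, 150°): beam 1 = 4.0415 ≠ 5.0000 ✗
  …
  (3.5, 3.5, 60°): r_1=5.0000, r_2=1.9319, r_3=2.8868, r_4=2.5882, r_5=2.8868 — all match ✓
Unique over the lattice → pose = (3.5, 3.5, 60°).

(x, y, θ) = (3.5, 3.5, 60°)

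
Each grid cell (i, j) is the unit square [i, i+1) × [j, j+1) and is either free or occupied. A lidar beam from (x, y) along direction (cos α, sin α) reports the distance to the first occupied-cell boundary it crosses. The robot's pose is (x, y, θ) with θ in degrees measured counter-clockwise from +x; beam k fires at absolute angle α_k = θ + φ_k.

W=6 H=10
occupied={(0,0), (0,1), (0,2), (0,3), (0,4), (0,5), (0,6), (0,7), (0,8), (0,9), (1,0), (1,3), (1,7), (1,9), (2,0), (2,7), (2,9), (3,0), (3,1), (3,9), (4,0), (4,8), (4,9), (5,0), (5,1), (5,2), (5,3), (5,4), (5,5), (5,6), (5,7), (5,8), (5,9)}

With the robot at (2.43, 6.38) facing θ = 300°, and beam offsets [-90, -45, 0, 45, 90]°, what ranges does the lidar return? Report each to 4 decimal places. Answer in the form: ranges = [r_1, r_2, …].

beam 1: φ=-90°, α=210°
  d=(-0.8660,-0.5000)  start (2,6)  tX=0.4965 tY=0.7600  stride 1/|dx|=1.1547 1/|dy|=2.0000
    cross x-line → (1,6), t=0.4965
    cross y-line → (1,5), t=0.7600
    cross x-line → (0,5), t=1.6512 (wall)
  → r_1 = 1.6512
beam 2: φ=-45°, α=255°
  d=(-0.2588,-0.9659)  start (2,6)  tX=1.6614 tY=0.3934  stride 1/|dx|=3.8637 1/|dy|=1.0353
    cross y-line → (2,5), t=0.3934
    cross y-line → (2,4), t=1.4287
    cross x-line → (1,4), t=1.6614
    cross y-line → (1,3), t=2.4640 (wall)
  → r_2 = 2.4640
beam 3: φ=0°, α=300°
  d=(0.5000,-0.8660)  start (2,6)  tX=1.1400 tY=0.4388  stride 1/|dx|=2.0000 1/|dy|=1.1547
    cross y-line → (2,5), t=0.4388
    cross x-line → (3,5), t=1.1400
    cross y-line → (3,4), t=1.5935
    cross y-line → (3,3), t=2.7482
    cross x-line → (4,3), t=3.1400
    cross y-line → (4,2), t=3.9029
    cross y-line → (4,1), t=5.0576
    cross x-line → (5,1), t=5.1400 (wall)
  → r_3 = 5.1400
beam 4: φ=45°, α=345°
  d=(0.9659,-0.2588)  start (2,6)  tX=0.5901 tY=1.4682  stride 1/|dx|=1.0353 1/|dy|=3.8637
    cross x-line → (3,6), t=0.5901
    cross y-line → (3,5), t=1.4682
    cross x-line → (4,5), t=1.6254
    cross x-line → (5,5), t=2.6607 (wall)
  → r_4 = 2.6607
beam 5: φ=90°, α=30°
  d=(0.8660,0.5000)  start (2,6)  tX=0.6582 tY=1.2400  stride 1/|dx|=1.1547 1/|dy|=2.0000
    cross x-line → (3,6), t=0.6582
    cross y-line → (3,7), t=1.2400
    cross x-line → (4,7), t=1.8129
    cross x-line → (5,7), t=2.9676 (wall)
  → r_5 = 2.9676

ranges = [1.6512, 2.4640, 5.1400, 2.6607, 2.9676]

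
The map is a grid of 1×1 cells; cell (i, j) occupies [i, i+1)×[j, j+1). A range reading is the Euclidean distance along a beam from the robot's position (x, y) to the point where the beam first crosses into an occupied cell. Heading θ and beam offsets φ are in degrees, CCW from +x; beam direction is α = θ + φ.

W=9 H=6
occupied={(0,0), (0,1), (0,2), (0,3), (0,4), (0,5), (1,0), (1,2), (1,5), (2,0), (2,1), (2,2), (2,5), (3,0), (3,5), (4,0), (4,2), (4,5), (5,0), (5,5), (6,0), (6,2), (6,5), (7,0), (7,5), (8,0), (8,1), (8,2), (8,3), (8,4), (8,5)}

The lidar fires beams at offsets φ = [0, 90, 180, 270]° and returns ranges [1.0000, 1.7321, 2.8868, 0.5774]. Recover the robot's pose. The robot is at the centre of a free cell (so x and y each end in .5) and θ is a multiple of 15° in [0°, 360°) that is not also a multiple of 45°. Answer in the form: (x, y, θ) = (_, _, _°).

(x, y, θ) = (5.5, 4.5, 150°)

The pose lattice has 23·16 = 368 candidates. Test each by forward raycasting.
  (7.5, 2.5, 300°): beam 2 = 0.5774 ≠ 1.7321 ✗
  (1.5, 4.5, 255°): beam 1 = 1.5529 ≠ 1.0000 ✗
  (5.5, 1.5, 240°): beam 1 = 0.5774 ≠ 1.0000 ✗
  (4.5, 1.5, 120°): beam 1 = 0.5774 ≠ 1.0000 ✗
  …
  (5.5, 4.5, 150°): r_1=1.0000, r_2=1.7321, r_3=2.8868, r_4=0.5774 — all match ✓
Unique over the lattice → pose = (5.5, 4.5, 150°).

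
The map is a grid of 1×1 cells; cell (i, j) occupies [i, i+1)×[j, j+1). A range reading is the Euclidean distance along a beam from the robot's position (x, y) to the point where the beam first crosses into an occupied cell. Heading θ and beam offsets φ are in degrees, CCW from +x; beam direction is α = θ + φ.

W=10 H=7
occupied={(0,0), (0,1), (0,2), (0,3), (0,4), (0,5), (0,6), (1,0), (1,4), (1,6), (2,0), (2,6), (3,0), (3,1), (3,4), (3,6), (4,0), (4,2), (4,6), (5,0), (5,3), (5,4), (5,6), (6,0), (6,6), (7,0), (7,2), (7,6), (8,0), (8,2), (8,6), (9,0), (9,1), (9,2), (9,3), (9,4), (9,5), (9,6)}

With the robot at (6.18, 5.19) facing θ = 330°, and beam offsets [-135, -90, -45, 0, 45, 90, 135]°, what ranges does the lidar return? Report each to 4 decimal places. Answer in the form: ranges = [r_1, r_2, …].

beam 1: φ=-135°, α=195°
  cosα=-0.9659 sinα=-0.2588 | (6,5) | tMaxX 0.1863 tMaxY 0.7341 | tΔX 1.0353 tΔY 3.8637
    t=0.1863 [x] (5,5)
    t=0.7341 [y] (5,4) — stop
  → r_1 = 0.7341
beam 2: φ=-90°, α=240°
  cosα=-0.5000 sinα=-0.8660 | (6,5) | tMaxX 0.3600 tMaxY 0.2194 | tΔX 2.0000 tΔY 1.1547
    t=0.2194 [y] (6,4)
    t=0.3600 [x] (5,4) — stop
  → r_2 = 0.3600
beam 3: φ=-45°, α=285°
  cosα=0.2588 sinα=-0.9659 | (6,5) | tMaxX 3.1682 tMaxY 0.1967 | tΔX 3.8637 tΔY 1.0353
    t=0.1967 [y] (6,4)
    t=1.2320 [y] (6,3)
    t=2.2673 [y] (6,2)
    t=3.1682 [x] (7,2) — stop
  → r_3 = 3.1682
beam 4: φ=0°, α=330°
  cosα=0.8660 sinα=-0.5000 | (6,5) | tMaxX 0.9469 tMaxY 0.3800 | tΔX 1.1547 tΔY 2.0000
    t=0.3800 [y] (6,4)
    t=0.9469 [x] (7,4)
    t=2.1016 [x] (8,4)
    t=2.3800 [y] (8,3)
    t=3.2563 [x] (9,3) — stop
  → r_4 = 3.2563
beam 5: φ=45°, α=15°
  cosα=0.9659 sinα=0.2588 | (6,5) | tMaxX 0.8489 tMaxY 3.1296 | tΔX 1.0353 tΔY 3.8637
    t=0.8489 [x] (7,5)
    t=1.8842 [x] (8,5)
    t=2.9195 [x] (9,5) — stop
  → r_5 = 2.9195
beam 6: φ=90°, α=60°
  cosα=0.5000 sinα=0.8660 | (6,5) | tMaxX 1.6400 tMaxY 0.9353 | tΔX 2.0000 tΔY 1.1547
    t=0.9353 [y] (6,6) — stop
  → r_6 = 0.9353
beam 7: φ=135°, α=105°
  cosα=-0.2588 sinα=0.9659 | (6,5) | tMaxX 0.6955 tMaxY 0.8386 | tΔX 3.8637 tΔY 1.0353
    t=0.6955 [x] (5,5)
    t=0.8386 [y] (5,6) — stop
  → r_7 = 0.8386

ranges = [0.7341, 0.3600, 3.1682, 3.2563, 2.9195, 0.9353, 0.8386]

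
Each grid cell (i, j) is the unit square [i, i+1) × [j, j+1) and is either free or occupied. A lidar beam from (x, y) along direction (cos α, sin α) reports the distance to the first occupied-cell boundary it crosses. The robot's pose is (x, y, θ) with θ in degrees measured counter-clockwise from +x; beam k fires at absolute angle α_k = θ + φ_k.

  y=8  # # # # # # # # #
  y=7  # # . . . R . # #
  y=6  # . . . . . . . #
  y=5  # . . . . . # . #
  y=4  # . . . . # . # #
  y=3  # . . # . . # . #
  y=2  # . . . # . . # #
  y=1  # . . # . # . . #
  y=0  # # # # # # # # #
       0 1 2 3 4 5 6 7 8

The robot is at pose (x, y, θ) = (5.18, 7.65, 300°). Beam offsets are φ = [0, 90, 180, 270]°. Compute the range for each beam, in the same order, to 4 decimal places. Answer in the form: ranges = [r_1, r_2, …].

beam 1: φ=0°, α=300°
  direction (0.5000, -0.8660); cell (5,7); t to first gridline: x 1.6400, y 0.7506 (then +2.0000 / +1.1547)
    (5,6) via y @ 0.7506
    (6,6) via x @ 1.6400
    (6,5) via y @ 1.9053  # hit
  → r_1 = 1.9053
beam 2: φ=90°, α=30°
  direction (0.8660, 0.5000); cell (5,7); t to first gridline: x 0.9469, y 0.7000 (then +1.1547 / +2.0000)
    (5,8) via y @ 0.7000  # hit
  → r_2 = 0.7000
beam 3: φ=180°, α=120°
  direction (-0.5000, 0.8660); cell (5,7); t to first gridline: x 0.3600, y 0.4041 (then +2.0000 / +1.1547)
    (4,7) via x @ 0.3600
    (4,8) via y @ 0.4041  # hit
  → r_3 = 0.4041
beam 4: φ=270°, α=210°
  direction (-0.8660, -0.5000); cell (5,7); t to first gridline: x 0.2078, y 1.3000 (then +1.1547 / +2.0000)
    (4,7) via x @ 0.2078
    (4,6) via y @ 1.3000
    (3,6) via x @ 1.3625
    (2,6) via x @ 2.5172
    (2,5) via y @ 3.3000
    (1,5) via x @ 3.6719
    (0,5) via x @ 4.8266  # hit
  → r_4 = 4.8266

ranges = [1.9053, 0.7000, 0.4041, 4.8266]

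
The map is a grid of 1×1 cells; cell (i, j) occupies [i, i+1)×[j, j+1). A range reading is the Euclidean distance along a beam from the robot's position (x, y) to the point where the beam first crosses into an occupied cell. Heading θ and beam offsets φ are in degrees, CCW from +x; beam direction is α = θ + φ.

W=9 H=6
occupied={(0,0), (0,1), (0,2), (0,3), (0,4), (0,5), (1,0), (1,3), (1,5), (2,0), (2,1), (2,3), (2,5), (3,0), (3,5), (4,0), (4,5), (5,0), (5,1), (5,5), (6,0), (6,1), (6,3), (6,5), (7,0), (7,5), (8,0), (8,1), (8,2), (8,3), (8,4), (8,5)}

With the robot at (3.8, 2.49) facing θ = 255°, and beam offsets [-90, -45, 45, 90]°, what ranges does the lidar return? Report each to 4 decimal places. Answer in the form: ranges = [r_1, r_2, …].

beam 1: φ=-90°, α=165°
  cosα=-0.9659 sinα=0.2588 | (3,2) | tMaxX 0.8282 tMaxY 1.9705 | tΔX 1.0353 tΔY 3.8637
    t=0.8282 [x] (2,2)
    t=1.8635 [x] (1,2)
    t=1.9705 [y] (1,3) — stop
  → r_1 = 1.9705
beam 2: φ=-45°, α=210°
  cosα=-0.8660 sinα=-0.5000 | (3,2) | tMaxX 0.9238 tMaxY 0.9800 | tΔX 1.1547 tΔY 2.0000
    t=0.9238 [x] (2,2)
    t=0.9800 [y] (2,1) — stop
  → r_2 = 0.9800
beam 3: φ=45°, α=300°
  cosα=0.5000 sinα=-0.8660 | (3,2) | tMaxX 0.4000 tMaxY 0.5658 | tΔX 2.0000 tΔY 1.1547
    t=0.4000 [x] (4,2)
    t=0.5658 [y] (4,1)
    t=1.7205 [y] (4,0) — stop
  → r_3 = 1.7205
beam 4: φ=90°, α=345°
  cosα=0.9659 sinα=-0.2588 | (3,2) | tMaxX 0.2071 tMaxY 1.8932 | tΔX 1.0353 tΔY 3.8637
    t=0.2071 [x] (4,2)
    t=1.2423 [x] (5,2)
    t=1.8932 [y] (5,1) — stop
  → r_4 = 1.8932

ranges = [1.9705, 0.9800, 1.7205, 1.8932]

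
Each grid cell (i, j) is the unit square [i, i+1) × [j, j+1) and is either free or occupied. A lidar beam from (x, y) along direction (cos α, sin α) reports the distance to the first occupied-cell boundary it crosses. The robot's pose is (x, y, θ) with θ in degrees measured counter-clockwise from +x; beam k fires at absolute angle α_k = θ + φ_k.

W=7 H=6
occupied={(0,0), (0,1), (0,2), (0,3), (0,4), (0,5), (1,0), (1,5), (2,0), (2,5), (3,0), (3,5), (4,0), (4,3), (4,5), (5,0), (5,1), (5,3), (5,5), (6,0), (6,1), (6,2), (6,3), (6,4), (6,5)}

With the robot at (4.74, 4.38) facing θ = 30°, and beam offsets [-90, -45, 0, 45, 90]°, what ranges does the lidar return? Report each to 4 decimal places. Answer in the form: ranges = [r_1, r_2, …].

beam 1: φ=-90°, α=300°
  direction (0.5000, -0.8660); cell (4,4); t to first gridline: x 0.5200, y 0.4388 (then +2.0000 / +1.1547)
    (4,3) via y @ 0.4388  # hit
  → r_1 = 0.4388
beam 2: φ=-45°, α=345°
  direction (0.9659, -0.2588); cell (4,4); t to first gridline: x 0.2692, y 1.4682 (then +1.0353 / +3.8637)
    (5,4) via x @ 0.2692
    (6,4) via x @ 1.3044  # hit
  → r_2 = 1.3044
beam 3: φ=0°, α=30°
  direction (0.8660, 0.5000); cell (4,4); t to first gridline: x 0.3002, y 1.2400 (then +1.1547 / +2.0000)
    (5,4) via x @ 0.3002
    (5,5) via y @ 1.2400  # hit
  → r_3 = 1.2400
beam 4: φ=45°, α=75°
  direction (0.2588, 0.9659); cell (4,4); t to first gridline: x 1.0046, y 0.6419 (then +3.8637 / +1.0353)
    (4,5) via y @ 0.6419  # hit
  → r_4 = 0.6419
beam 5: φ=90°, α=120°
  direction (-0.5000, 0.8660); cell (4,4); t to first gridline: x 1.4800, y 0.7159 (then +2.0000 / +1.1547)
    (4,5) via y @ 0.7159  # hit
  → r_5 = 0.7159

ranges = [0.4388, 1.3044, 1.2400, 0.6419, 0.7159]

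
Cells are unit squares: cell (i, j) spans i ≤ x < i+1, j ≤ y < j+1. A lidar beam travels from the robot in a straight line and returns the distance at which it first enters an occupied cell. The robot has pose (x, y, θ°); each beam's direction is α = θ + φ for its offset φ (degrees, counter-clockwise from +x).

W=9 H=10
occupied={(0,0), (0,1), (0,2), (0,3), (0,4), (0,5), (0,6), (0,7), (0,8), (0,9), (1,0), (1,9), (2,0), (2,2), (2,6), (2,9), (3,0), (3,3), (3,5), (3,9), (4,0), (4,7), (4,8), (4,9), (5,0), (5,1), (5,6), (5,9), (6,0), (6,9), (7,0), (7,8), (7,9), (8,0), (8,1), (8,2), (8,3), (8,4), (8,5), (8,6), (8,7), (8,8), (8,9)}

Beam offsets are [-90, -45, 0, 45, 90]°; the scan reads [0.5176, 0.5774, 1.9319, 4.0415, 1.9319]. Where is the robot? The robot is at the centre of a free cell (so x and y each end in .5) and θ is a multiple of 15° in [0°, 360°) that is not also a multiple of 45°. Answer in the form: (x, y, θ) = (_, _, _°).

(x, y, θ) = (7.5, 5.5, 75°)

Enumerate (i+0.5, j+0.5, θ) over the 47 free cells and 16 admissible headings. For each, cast all 5 beams and compare to the given ranges.
  (3.5, 4.5, 240°): beam 1 = 2.8868 ≠ 0.5176 ✗
  (7.5, 1.5, 240°): beam 1 = 4.0415 ≠ 0.5176 ✗
  (7.5, 3.5, 285°): beam 1 = 4.6587 ≠ 0.5176 ✗
  (2.5, 7.5, 300°): beam 1 = 1.7321 ≠ 0.5176 ✗
  …
  (7.5, 5.5, 75°): r_1=0.5176, r_2=0.5774, r_3=1.9319, r_4=4.0415, r_5=1.9319 — all match ✓
No second candidate reproduces the full scan.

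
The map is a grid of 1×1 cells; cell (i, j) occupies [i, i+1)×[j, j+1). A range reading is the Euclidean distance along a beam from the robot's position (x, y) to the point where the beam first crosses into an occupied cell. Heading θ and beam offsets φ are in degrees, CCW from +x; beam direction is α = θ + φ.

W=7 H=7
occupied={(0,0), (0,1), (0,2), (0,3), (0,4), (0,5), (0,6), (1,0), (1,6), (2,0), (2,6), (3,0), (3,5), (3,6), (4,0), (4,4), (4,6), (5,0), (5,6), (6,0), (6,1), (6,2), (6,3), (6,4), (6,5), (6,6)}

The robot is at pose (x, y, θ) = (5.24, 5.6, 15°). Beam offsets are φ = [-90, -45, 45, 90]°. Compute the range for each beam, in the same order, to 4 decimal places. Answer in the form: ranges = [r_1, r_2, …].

ranges = [2.9364, 0.8776, 0.4619, 0.4141]

beam 1: φ=-90°, α=285°
  direction (0.2588, -0.9659); cell (5,5); t to first gridline: x 2.9364, y 0.6212 (then +3.8637 / +1.0353)
    (5,4) via y @ 0.6212
    (5,3) via y @ 1.6564
    (5,2) via y @ 2.6917
    (6,2) via x @ 2.9364  # hit
  → r_1 = 2.9364
beam 2: φ=-45°, α=330°
  direction (0.8660, -0.5000); cell (5,5); t to first gridline: x 0.8776, y 1.2000 (then +1.1547 / +2.0000)
    (6,5) via x @ 0.8776  # hit
  → r_2 = 0.8776
beam 3: φ=45°, α=60°
  direction (0.5000, 0.8660); cell (5,5); t to first gridline: x 1.5200, y 0.4619 (then +2.0000 / +1.1547)
    (5,6) via y @ 0.4619  # hit
  → r_3 = 0.4619
beam 4: φ=90°, α=105°
  direction (-0.2588, 0.9659); cell (5,5); t to first gridline: x 0.9273, y 0.4141 (then +3.8637 / +1.0353)
    (5,6) via y @ 0.4141  # hit
  → r_4 = 0.4141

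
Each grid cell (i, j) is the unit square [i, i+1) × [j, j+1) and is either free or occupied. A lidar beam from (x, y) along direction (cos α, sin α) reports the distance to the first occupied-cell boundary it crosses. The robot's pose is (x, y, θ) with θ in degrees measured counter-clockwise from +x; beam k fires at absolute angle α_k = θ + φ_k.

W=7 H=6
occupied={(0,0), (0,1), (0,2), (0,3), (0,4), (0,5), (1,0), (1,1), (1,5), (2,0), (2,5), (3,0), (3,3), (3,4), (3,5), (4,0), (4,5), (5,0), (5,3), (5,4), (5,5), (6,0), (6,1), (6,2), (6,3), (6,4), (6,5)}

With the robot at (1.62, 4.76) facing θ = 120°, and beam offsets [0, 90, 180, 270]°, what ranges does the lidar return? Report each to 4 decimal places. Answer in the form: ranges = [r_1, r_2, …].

ranges = [0.2771, 0.7159, 4.3417, 0.4800]

beam 1: φ=0°, α=120°
  direction (-0.5000, 0.8660); cell (1,4); t to first gridline: x 1.2400, y 0.2771 (then +2.0000 / +1.1547)
    (1,5) via y @ 0.2771  # hit
  → r_1 = 0.2771
beam 2: φ=90°, α=210°
  direction (-0.8660, -0.5000); cell (1,4); t to first gridline: x 0.7159, y 1.5200 (then +1.1547 / +2.0000)
    (0,4) via x @ 0.7159  # hit
  → r_2 = 0.7159
beam 3: φ=180°, α=300°
  direction (0.5000, -0.8660); cell (1,4); t to first gridline: x 0.7600, y 0.8776 (then +2.0000 / +1.1547)
    (2,4) via x @ 0.7600
    (2,3) via y @ 0.8776
    (2,2) via y @ 2.0323
    (3,2) via x @ 2.7600
    (3,1) via y @ 3.1870
    (3,0) via y @ 4.3417  # hit
  → r_3 = 4.3417
beam 4: φ=270°, α=30°
  direction (0.8660, 0.5000); cell (1,4); t to first gridline: x 0.4388, y 0.4800 (then +1.1547 / +2.0000)
    (2,4) via x @ 0.4388
    (2,5) via y @ 0.4800  # hit
  → r_4 = 0.4800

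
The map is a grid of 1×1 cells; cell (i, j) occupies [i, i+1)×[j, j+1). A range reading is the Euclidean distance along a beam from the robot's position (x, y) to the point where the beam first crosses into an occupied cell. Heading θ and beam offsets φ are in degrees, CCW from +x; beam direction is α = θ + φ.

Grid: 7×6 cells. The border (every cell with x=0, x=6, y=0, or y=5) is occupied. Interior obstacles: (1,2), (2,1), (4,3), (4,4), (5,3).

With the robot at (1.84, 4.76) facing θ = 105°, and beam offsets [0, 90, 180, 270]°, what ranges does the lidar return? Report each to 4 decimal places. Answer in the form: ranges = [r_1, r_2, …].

beam 1: φ=0°, α=105°
  direction (-0.2588, 0.9659); cell (1,4); t to first gridline: x 3.2455, y 0.2485 (then +3.8637 / +1.0353)
    (1,5) via y @ 0.2485  # hit
  → r_1 = 0.2485
beam 2: φ=90°, α=195°
  direction (-0.9659, -0.2588); cell (1,4); t to first gridline: x 0.8696, y 2.9364 (then +1.0353 / +3.8637)
    (0,4) via x @ 0.8696  # hit
  → r_2 = 0.8696
beam 3: φ=180°, α=285°
  direction (0.2588, -0.9659); cell (1,4); t to first gridline: x 0.6182, y 0.7868 (then +3.8637 / +1.0353)
    (2,4) via x @ 0.6182
    (2,3) via y @ 0.7868
    (2,2) via y @ 1.8221
    (2,1) via y @ 2.8574  # hit
  → r_3 = 2.8574
beam 4: φ=270°, α=15°
  direction (0.9659, 0.2588); cell (1,4); t to first gridline: x 0.1656, y 0.9273 (then +1.0353 / +3.8637)
    (2,4) via x @ 0.1656
    (2,5) via y @ 0.9273  # hit
  → r_4 = 0.9273

ranges = [0.2485, 0.8696, 2.8574, 0.9273]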